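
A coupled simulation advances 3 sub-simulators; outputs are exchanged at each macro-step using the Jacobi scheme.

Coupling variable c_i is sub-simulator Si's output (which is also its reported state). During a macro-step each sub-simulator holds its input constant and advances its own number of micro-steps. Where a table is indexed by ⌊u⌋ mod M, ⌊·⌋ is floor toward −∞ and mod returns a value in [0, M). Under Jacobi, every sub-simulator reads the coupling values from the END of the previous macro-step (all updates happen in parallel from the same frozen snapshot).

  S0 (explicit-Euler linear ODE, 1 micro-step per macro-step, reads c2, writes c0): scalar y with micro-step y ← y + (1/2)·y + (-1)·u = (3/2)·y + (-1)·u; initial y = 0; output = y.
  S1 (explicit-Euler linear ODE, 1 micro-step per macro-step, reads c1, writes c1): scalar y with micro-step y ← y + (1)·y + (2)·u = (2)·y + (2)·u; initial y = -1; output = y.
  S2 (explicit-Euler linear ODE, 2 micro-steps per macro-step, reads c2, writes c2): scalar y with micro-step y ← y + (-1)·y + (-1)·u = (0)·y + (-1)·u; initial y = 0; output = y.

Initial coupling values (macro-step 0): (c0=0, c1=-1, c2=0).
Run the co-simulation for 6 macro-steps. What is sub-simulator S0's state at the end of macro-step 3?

macro 1: S0 reads c2=0 → after 1×micro: 0; S1 reads c1=-1 → after 1×micro: -4; S2 reads c2=0 → after 2×micro: 0 ⇒ (c0=0, c1=-4, c2=0)
macro 2: S0 reads c2=0 → after 1×micro: 0; S1 reads c1=-4 → after 1×micro: -16; S2 reads c2=0 → after 2×micro: 0 ⇒ (c0=0, c1=-16, c2=0)
macro 3: S0 reads c2=0 → after 1×micro: 0; S1 reads c1=-16 → after 1×micro: -64; S2 reads c2=0 → after 2×micro: 0 ⇒ (c0=0, c1=-64, c2=0)
macro 4: S0 reads c2=0 → after 1×micro: 0; S1 reads c1=-64 → after 1×micro: -256; S2 reads c2=0 → after 2×micro: 0 ⇒ (c0=0, c1=-256, c2=0)
macro 5: S0 reads c2=0 → after 1×micro: 0; S1 reads c1=-256 → after 1×micro: -1024; S2 reads c2=0 → after 2×micro: 0 ⇒ (c0=0, c1=-1024, c2=0)
macro 6: S0 reads c2=0 → after 1×micro: 0; S1 reads c1=-1024 → after 1×micro: -4096; S2 reads c2=0 → after 2×micro: 0 ⇒ (c0=0, c1=-4096, c2=0)

S0 state at macro-step 3 = 0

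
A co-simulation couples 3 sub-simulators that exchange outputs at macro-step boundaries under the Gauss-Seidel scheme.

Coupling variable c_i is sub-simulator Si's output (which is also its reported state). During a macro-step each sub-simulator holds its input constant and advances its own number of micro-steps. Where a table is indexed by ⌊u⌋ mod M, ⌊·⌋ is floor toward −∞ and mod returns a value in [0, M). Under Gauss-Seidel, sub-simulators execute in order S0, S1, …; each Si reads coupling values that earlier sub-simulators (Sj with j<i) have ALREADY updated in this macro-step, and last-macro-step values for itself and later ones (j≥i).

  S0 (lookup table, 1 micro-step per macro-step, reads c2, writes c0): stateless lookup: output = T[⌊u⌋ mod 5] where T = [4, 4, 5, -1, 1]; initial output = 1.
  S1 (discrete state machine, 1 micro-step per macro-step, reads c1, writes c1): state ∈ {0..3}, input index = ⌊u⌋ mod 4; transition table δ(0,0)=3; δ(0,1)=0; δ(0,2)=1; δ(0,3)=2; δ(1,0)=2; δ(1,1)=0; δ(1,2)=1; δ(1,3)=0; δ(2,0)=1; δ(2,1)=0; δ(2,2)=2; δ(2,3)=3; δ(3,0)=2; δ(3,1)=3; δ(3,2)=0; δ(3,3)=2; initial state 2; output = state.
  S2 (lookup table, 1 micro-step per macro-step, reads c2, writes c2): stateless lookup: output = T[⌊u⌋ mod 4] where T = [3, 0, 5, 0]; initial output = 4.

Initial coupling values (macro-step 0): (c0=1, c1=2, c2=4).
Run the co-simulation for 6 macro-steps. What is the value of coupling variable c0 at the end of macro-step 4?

macro 1: S0 reads c2=4 → after 1×micro: 1; S1 reads c1=2 → after 1×micro: 2; S2 reads c2=4 → after 1×micro: 3 ⇒ (c0=1, c1=2, c2=3)
macro 2: S0 reads c2=3 → after 1×micro: -1; S1 reads c1=2 → after 1×micro: 2; S2 reads c2=3 → after 1×micro: 0 ⇒ (c0=-1, c1=2, c2=0)
macro 3: S0 reads c2=0 → after 1×micro: 4; S1 reads c1=2 → after 1×micro: 2; S2 reads c2=0 → after 1×micro: 3 ⇒ (c0=4, c1=2, c2=3)
macro 4: S0 reads c2=3 → after 1×micro: -1; S1 reads c1=2 → after 1×micro: 2; S2 reads c2=3 → after 1×micro: 0 ⇒ (c0=-1, c1=2, c2=0)
macro 5: S0 reads c2=0 → after 1×micro: 4; S1 reads c1=2 → after 1×micro: 2; S2 reads c2=0 → after 1×micro: 3 ⇒ (c0=4, c1=2, c2=3)
macro 6: S0 reads c2=3 → after 1×micro: -1; S1 reads c1=2 → after 1×micro: 2; S2 reads c2=3 → after 1×micro: 0 ⇒ (c0=-1, c1=2, c2=0)

c0 at macro-step 4 = -1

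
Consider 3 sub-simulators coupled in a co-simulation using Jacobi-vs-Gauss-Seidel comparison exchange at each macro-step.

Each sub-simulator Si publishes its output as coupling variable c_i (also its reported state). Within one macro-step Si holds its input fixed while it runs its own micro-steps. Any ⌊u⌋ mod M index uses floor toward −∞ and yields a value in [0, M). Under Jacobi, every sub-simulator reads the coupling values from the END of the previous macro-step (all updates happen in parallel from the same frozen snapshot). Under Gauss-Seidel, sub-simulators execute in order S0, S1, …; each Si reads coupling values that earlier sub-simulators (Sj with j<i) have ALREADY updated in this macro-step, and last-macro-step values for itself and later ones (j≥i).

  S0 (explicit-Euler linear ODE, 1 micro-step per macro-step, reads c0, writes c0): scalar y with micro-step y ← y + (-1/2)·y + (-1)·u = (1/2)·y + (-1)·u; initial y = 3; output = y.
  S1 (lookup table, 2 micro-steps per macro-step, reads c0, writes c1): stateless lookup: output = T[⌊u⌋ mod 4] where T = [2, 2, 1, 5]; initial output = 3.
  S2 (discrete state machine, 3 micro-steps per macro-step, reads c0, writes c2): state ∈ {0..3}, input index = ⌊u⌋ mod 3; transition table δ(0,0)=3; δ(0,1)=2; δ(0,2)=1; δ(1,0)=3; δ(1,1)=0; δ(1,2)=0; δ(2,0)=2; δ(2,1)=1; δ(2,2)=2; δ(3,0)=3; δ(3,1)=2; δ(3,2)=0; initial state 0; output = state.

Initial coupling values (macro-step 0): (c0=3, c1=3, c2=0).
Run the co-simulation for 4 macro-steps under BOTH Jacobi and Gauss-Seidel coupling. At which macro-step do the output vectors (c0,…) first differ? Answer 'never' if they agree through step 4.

[Jacobi] macro 1: S0 reads c0=3 → after 1×micro: -3/2; S1 reads c0=3 → after 2×micro: 5; S2 reads c0=3 → after 3×micro: 3 ⇒ (c0=-3/2, c1=5, c2=3)
[Jacobi] macro 2: S0 reads c0=-3/2 → after 1×micro: 3/4; S1 reads c0=-3/2 → after 2×micro: 1; S2 reads c0=-3/2 → after 3×micro: 0 ⇒ (c0=3/4, c1=1, c2=0)
[Jacobi] macro 3: S0 reads c0=3/4 → after 1×micro: -3/8; S1 reads c0=3/4 → after 2×micro: 2; S2 reads c0=3/4 → after 3×micro: 3 ⇒ (c0=-3/8, c1=2, c2=3)
[Jacobi] macro 4: S0 reads c0=-3/8 → after 1×micro: 3/16; S1 reads c0=-3/8 → after 2×micro: 5; S2 reads c0=-3/8 → after 3×micro: 0 ⇒ (c0=3/16, c1=5, c2=0)
[Gauss-Seidel] macro 1: S0 reads c0=3 → after 1×micro: -3/2; S1 reads c0=-3/2 → after 2×micro: 1; S2 reads c0=-3/2 → after 3×micro: 0 ⇒ (c0=-3/2, c1=1, c2=0)
[Gauss-Seidel] macro 2: S0 reads c0=-3/2 → after 1×micro: 3/4; S1 reads c0=3/4 → after 2×micro: 2; S2 reads c0=3/4 → after 3×micro: 3 ⇒ (c0=3/4, c1=2, c2=3)
[Gauss-Seidel] macro 3: S0 reads c0=3/4 → after 1×micro: -3/8; S1 reads c0=-3/8 → after 2×micro: 5; S2 reads c0=-3/8 → after 3×micro: 0 ⇒ (c0=-3/8, c1=5, c2=0)
[Gauss-Seidel] macro 4: S0 reads c0=-3/8 → after 1×micro: 3/16; S1 reads c0=3/16 → after 2×micro: 2; S2 reads c0=3/16 → after 3×micro: 3 ⇒ (c0=3/16, c1=2, c2=3)

first divergence at macro-step: 1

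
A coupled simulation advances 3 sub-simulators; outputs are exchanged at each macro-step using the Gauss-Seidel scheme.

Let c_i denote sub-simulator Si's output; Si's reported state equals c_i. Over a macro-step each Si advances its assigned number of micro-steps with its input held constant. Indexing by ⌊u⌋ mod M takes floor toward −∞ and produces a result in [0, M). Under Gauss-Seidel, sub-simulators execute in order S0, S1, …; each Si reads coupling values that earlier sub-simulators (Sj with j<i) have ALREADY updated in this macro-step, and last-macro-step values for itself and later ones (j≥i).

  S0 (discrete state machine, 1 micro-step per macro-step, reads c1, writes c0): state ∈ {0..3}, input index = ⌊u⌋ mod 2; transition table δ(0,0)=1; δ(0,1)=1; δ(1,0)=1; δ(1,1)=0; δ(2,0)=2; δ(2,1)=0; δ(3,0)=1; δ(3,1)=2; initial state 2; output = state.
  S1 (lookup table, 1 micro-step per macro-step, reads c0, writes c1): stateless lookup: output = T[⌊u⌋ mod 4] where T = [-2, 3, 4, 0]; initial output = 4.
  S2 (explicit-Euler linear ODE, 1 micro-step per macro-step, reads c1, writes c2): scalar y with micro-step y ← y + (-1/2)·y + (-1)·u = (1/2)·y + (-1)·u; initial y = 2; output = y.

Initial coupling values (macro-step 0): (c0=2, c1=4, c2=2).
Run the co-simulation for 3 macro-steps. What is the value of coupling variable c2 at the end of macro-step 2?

c2 at macro-step 2 = -11/2

macro 1: S0 reads c1=4 → after 1×micro: 2; S1 reads c0=2 → after 1×micro: 4; S2 reads c1=4 → after 1×micro: -3 ⇒ (c0=2, c1=4, c2=-3)
macro 2: S0 reads c1=4 → after 1×micro: 2; S1 reads c0=2 → after 1×micro: 4; S2 reads c1=4 → after 1×micro: -11/2 ⇒ (c0=2, c1=4, c2=-11/2)
macro 3: S0 reads c1=4 → after 1×micro: 2; S1 reads c0=2 → after 1×micro: 4; S2 reads c1=4 → after 1×micro: -27/4 ⇒ (c0=2, c1=4, c2=-27/4)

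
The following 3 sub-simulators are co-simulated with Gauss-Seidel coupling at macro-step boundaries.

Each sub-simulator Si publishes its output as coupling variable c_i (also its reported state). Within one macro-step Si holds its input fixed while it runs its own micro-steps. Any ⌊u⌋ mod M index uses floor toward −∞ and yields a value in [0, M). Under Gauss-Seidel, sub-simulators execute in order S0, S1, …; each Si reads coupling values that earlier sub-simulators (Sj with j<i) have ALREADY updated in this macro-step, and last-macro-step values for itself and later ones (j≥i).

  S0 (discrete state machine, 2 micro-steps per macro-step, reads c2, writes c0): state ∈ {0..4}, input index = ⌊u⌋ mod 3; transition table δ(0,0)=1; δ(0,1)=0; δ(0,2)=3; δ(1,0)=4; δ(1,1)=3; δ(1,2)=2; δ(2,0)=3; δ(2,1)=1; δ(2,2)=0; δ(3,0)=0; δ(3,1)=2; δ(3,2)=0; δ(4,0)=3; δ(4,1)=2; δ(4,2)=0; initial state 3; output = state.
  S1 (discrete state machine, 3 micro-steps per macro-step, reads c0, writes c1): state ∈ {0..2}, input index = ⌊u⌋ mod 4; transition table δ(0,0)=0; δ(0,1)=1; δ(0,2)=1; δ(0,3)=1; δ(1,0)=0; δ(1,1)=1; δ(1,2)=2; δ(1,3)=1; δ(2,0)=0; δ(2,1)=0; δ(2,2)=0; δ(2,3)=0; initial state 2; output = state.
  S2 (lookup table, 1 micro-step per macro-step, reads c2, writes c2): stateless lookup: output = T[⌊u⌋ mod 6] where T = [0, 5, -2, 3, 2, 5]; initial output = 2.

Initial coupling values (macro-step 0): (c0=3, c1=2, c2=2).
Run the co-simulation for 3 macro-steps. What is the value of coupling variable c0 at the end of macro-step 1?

c0 at macro-step 1 = 3

macro 1: S0 reads c2=2 → after 2×micro: 3; S1 reads c0=3 → after 3×micro: 1; S2 reads c2=2 → after 1×micro: -2 ⇒ (c0=3, c1=1, c2=-2)
macro 2: S0 reads c2=-2 → after 2×micro: 1; S1 reads c0=1 → after 3×micro: 1; S2 reads c2=-2 → after 1×micro: 2 ⇒ (c0=1, c1=1, c2=2)
macro 3: S0 reads c2=2 → after 2×micro: 0; S1 reads c0=0 → after 3×micro: 0; S2 reads c2=2 → after 1×micro: -2 ⇒ (c0=0, c1=0, c2=-2)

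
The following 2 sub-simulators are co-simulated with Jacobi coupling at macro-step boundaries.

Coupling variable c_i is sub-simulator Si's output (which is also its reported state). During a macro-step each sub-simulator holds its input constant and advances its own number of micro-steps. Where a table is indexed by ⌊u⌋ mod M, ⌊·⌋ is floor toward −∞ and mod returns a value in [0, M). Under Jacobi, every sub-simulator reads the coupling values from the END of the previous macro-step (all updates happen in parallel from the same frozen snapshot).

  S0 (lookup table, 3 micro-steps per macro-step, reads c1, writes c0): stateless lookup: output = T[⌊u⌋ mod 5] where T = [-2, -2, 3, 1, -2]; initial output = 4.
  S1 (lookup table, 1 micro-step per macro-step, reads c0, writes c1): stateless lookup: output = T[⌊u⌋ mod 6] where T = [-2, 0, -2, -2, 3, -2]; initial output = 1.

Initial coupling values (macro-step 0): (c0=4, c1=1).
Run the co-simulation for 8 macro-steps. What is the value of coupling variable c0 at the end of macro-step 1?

macro 1: S0 reads c1=1 → after 3×micro: -2; S1 reads c0=4 → after 1×micro: 3 ⇒ (c0=-2, c1=3)
macro 2: S0 reads c1=3 → after 3×micro: 1; S1 reads c0=-2 → after 1×micro: 3 ⇒ (c0=1, c1=3)
macro 3: S0 reads c1=3 → after 3×micro: 1; S1 reads c0=1 → after 1×micro: 0 ⇒ (c0=1, c1=0)
macro 4: S0 reads c1=0 → after 3×micro: -2; S1 reads c0=1 → after 1×micro: 0 ⇒ (c0=-2, c1=0)
macro 5: S0 reads c1=0 → after 3×micro: -2; S1 reads c0=-2 → after 1×micro: 3 ⇒ (c0=-2, c1=3)
macro 6: S0 reads c1=3 → after 3×micro: 1; S1 reads c0=-2 → after 1×micro: 3 ⇒ (c0=1, c1=3)
macro 7: S0 reads c1=3 → after 3×micro: 1; S1 reads c0=1 → after 1×micro: 0 ⇒ (c0=1, c1=0)
macro 8: S0 reads c1=0 → after 3×micro: -2; S1 reads c0=1 → after 1×micro: 0 ⇒ (c0=-2, c1=0)

c0 at macro-step 1 = -2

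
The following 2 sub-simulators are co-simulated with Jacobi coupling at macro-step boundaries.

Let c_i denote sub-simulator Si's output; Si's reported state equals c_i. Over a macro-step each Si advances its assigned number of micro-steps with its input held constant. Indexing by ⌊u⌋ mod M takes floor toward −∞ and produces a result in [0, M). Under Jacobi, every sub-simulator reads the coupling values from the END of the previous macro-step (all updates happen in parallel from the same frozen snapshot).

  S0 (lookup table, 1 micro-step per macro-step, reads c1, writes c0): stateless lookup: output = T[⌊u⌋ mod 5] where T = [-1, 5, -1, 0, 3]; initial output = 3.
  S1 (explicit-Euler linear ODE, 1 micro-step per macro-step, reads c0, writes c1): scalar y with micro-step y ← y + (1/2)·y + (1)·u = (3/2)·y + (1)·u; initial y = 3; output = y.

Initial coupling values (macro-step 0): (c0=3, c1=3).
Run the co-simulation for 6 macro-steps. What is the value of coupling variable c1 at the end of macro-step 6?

c1 at macro-step 6 = 4053/64

macro 1: S0 reads c1=3 → after 1×micro: 0; S1 reads c0=3 → after 1×micro: 15/2 ⇒ (c0=0, c1=15/2)
macro 2: S0 reads c1=15/2 → after 1×micro: -1; S1 reads c0=0 → after 1×micro: 45/4 ⇒ (c0=-1, c1=45/4)
macro 3: S0 reads c1=45/4 → after 1×micro: 5; S1 reads c0=-1 → after 1×micro: 127/8 ⇒ (c0=5, c1=127/8)
macro 4: S0 reads c1=127/8 → after 1×micro: -1; S1 reads c0=5 → after 1×micro: 461/16 ⇒ (c0=-1, c1=461/16)
macro 5: S0 reads c1=461/16 → after 1×micro: 0; S1 reads c0=-1 → after 1×micro: 1351/32 ⇒ (c0=0, c1=1351/32)
macro 6: S0 reads c1=1351/32 → after 1×micro: -1; S1 reads c0=0 → after 1×micro: 4053/64 ⇒ (c0=-1, c1=4053/64)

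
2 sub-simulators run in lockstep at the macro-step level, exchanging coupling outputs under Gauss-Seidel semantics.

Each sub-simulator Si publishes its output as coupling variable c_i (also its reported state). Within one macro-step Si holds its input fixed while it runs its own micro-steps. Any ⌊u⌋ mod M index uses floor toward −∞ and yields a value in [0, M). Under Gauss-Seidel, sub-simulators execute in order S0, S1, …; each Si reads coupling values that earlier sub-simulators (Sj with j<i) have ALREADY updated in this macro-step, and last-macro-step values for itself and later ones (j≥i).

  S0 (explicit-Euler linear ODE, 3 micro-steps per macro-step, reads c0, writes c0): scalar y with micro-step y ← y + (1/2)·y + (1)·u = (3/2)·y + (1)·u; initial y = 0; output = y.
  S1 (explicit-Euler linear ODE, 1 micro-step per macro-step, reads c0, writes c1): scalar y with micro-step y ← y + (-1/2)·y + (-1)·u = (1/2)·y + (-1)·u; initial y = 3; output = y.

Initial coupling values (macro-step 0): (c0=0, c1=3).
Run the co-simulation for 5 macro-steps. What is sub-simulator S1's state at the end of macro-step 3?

S1 state at macro-step 3 = 3/8

macro 1: S0 reads c0=0 → after 3×micro: 0; S1 reads c0=0 → after 1×micro: 3/2 ⇒ (c0=0, c1=3/2)
macro 2: S0 reads c0=0 → after 3×micro: 0; S1 reads c0=0 → after 1×micro: 3/4 ⇒ (c0=0, c1=3/4)
macro 3: S0 reads c0=0 → after 3×micro: 0; S1 reads c0=0 → after 1×micro: 3/8 ⇒ (c0=0, c1=3/8)
macro 4: S0 reads c0=0 → after 3×micro: 0; S1 reads c0=0 → after 1×micro: 3/16 ⇒ (c0=0, c1=3/16)
macro 5: S0 reads c0=0 → after 3×micro: 0; S1 reads c0=0 → after 1×micro: 3/32 ⇒ (c0=0, c1=3/32)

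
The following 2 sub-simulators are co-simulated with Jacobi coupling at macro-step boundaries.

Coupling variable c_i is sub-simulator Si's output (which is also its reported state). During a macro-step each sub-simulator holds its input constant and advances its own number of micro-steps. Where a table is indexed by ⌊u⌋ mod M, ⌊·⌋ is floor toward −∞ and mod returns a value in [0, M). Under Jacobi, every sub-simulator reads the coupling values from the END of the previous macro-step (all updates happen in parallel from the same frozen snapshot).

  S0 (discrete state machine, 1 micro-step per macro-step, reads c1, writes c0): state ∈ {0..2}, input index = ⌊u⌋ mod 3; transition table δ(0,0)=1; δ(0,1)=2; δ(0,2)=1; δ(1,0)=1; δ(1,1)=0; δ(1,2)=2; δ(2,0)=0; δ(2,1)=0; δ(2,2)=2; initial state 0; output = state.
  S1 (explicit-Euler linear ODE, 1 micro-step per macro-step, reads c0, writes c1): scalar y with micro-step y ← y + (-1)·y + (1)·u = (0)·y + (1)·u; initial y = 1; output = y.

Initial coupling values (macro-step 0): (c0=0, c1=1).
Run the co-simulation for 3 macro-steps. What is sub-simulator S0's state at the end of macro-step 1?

S0 state at macro-step 1 = 2

macro 1: S0 reads c1=1 → after 1×micro: 2; S1 reads c0=0 → after 1×micro: 0 ⇒ (c0=2, c1=0)
macro 2: S0 reads c1=0 → after 1×micro: 0; S1 reads c0=2 → after 1×micro: 2 ⇒ (c0=0, c1=2)
macro 3: S0 reads c1=2 → after 1×micro: 1; S1 reads c0=0 → after 1×micro: 0 ⇒ (c0=1, c1=0)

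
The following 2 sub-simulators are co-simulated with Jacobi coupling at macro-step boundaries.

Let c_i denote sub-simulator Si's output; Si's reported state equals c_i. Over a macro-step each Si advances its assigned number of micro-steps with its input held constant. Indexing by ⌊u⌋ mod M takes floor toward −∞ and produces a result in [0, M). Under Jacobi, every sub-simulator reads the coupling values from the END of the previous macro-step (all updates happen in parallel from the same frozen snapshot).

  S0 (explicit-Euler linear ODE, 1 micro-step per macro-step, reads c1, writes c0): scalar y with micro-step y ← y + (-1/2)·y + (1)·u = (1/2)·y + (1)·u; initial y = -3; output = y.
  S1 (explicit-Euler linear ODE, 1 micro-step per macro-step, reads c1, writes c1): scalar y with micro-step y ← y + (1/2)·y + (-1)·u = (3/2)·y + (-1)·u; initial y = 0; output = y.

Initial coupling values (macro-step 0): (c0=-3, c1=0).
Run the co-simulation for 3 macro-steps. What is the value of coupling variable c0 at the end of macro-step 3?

c0 at macro-step 3 = -3/8

macro 1: S0 reads c1=0 → after 1×micro: -3/2; S1 reads c1=0 → after 1×micro: 0 ⇒ (c0=-3/2, c1=0)
macro 2: S0 reads c1=0 → after 1×micro: -3/4; S1 reads c1=0 → after 1×micro: 0 ⇒ (c0=-3/4, c1=0)
macro 3: S0 reads c1=0 → after 1×micro: -3/8; S1 reads c1=0 → after 1×micro: 0 ⇒ (c0=-3/8, c1=0)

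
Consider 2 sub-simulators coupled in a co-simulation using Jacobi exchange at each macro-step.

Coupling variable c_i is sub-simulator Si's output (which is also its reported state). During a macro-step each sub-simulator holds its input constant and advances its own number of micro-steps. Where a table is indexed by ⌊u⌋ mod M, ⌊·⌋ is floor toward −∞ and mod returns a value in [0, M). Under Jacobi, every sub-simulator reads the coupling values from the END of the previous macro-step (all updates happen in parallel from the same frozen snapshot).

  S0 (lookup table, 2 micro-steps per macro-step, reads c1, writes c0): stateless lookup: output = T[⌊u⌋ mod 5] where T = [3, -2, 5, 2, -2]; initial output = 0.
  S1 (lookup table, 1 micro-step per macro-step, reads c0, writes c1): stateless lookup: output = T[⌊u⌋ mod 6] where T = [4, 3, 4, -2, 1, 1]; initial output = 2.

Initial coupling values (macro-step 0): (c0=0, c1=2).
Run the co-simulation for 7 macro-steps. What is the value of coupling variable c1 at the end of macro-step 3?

macro 1: S0 reads c1=2 → after 2×micro: 5; S1 reads c0=0 → after 1×micro: 4 ⇒ (c0=5, c1=4)
macro 2: S0 reads c1=4 → after 2×micro: -2; S1 reads c0=5 → after 1×micro: 1 ⇒ (c0=-2, c1=1)
macro 3: S0 reads c1=1 → after 2×micro: -2; S1 reads c0=-2 → after 1×micro: 1 ⇒ (c0=-2, c1=1)
macro 4: S0 reads c1=1 → after 2×micro: -2; S1 reads c0=-2 → after 1×micro: 1 ⇒ (c0=-2, c1=1)
macro 5: S0 reads c1=1 → after 2×micro: -2; S1 reads c0=-2 → after 1×micro: 1 ⇒ (c0=-2, c1=1)
macro 6: S0 reads c1=1 → after 2×micro: -2; S1 reads c0=-2 → after 1×micro: 1 ⇒ (c0=-2, c1=1)
macro 7: S0 reads c1=1 → after 2×micro: -2; S1 reads c0=-2 → after 1×micro: 1 ⇒ (c0=-2, c1=1)

c1 at macro-step 3 = 1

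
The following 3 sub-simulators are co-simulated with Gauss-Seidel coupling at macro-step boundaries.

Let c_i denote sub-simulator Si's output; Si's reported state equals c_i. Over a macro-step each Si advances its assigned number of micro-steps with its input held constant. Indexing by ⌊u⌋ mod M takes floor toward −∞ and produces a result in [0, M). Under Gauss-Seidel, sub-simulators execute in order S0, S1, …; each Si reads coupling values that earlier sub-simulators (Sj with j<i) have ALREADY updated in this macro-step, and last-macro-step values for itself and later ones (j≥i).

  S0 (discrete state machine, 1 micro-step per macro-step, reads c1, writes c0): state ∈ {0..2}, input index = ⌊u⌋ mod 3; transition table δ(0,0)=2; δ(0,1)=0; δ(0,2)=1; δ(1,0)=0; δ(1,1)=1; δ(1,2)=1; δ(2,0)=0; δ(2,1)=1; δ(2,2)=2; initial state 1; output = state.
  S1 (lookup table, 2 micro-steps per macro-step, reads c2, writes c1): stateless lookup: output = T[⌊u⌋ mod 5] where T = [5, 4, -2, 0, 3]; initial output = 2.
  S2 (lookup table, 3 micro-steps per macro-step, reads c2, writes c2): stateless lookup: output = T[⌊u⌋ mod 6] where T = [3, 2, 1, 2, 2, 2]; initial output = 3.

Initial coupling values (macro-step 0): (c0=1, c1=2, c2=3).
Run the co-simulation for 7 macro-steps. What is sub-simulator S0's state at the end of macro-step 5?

S0 state at macro-step 5 = 0

macro 1: S0 reads c1=2 → after 1×micro: 1; S1 reads c2=3 → after 2×micro: 0; S2 reads c2=3 → after 3×micro: 2 ⇒ (c0=1, c1=0, c2=2)
macro 2: S0 reads c1=0 → after 1×micro: 0; S1 reads c2=2 → after 2×micro: -2; S2 reads c2=2 → after 3×micro: 1 ⇒ (c0=0, c1=-2, c2=1)
macro 3: S0 reads c1=-2 → after 1×micro: 0; S1 reads c2=1 → after 2×micro: 4; S2 reads c2=1 → after 3×micro: 2 ⇒ (c0=0, c1=4, c2=2)
macro 4: S0 reads c1=4 → after 1×micro: 0; S1 reads c2=2 → after 2×micro: -2; S2 reads c2=2 → after 3×micro: 1 ⇒ (c0=0, c1=-2, c2=1)
macro 5: S0 reads c1=-2 → after 1×micro: 0; S1 reads c2=1 → after 2×micro: 4; S2 reads c2=1 → after 3×micro: 2 ⇒ (c0=0, c1=4, c2=2)
macro 6: S0 reads c1=4 → after 1×micro: 0; S1 reads c2=2 → after 2×micro: -2; S2 reads c2=2 → after 3×micro: 1 ⇒ (c0=0, c1=-2, c2=1)
macro 7: S0 reads c1=-2 → after 1×micro: 0; S1 reads c2=1 → after 2×micro: 4; S2 reads c2=1 → after 3×micro: 2 ⇒ (c0=0, c1=4, c2=2)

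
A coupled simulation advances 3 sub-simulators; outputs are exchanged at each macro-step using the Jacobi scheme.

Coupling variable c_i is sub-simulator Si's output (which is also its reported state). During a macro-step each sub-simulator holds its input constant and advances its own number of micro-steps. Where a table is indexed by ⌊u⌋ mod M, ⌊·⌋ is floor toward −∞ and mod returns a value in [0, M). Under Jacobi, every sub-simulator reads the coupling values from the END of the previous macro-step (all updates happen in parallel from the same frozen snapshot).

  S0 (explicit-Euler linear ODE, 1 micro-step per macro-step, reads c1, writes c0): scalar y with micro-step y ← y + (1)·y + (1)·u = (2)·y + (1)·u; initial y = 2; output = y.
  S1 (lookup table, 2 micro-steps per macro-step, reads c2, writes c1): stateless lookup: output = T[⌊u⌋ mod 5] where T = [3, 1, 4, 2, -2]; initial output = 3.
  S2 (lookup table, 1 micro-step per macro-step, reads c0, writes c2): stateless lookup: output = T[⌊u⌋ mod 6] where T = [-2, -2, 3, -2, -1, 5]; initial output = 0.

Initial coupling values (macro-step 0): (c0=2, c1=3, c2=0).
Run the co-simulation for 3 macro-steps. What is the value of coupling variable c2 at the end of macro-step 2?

macro 1: S0 reads c1=3 → after 1×micro: 7; S1 reads c2=0 → after 2×micro: 3; S2 reads c0=2 → after 1×micro: 3 ⇒ (c0=7, c1=3, c2=3)
macro 2: S0 reads c1=3 → after 1×micro: 17; S1 reads c2=3 → after 2×micro: 2; S2 reads c0=7 → after 1×micro: -2 ⇒ (c0=17, c1=2, c2=-2)
macro 3: S0 reads c1=2 → after 1×micro: 36; S1 reads c2=-2 → after 2×micro: 2; S2 reads c0=17 → after 1×micro: 5 ⇒ (c0=36, c1=2, c2=5)

c2 at macro-step 2 = -2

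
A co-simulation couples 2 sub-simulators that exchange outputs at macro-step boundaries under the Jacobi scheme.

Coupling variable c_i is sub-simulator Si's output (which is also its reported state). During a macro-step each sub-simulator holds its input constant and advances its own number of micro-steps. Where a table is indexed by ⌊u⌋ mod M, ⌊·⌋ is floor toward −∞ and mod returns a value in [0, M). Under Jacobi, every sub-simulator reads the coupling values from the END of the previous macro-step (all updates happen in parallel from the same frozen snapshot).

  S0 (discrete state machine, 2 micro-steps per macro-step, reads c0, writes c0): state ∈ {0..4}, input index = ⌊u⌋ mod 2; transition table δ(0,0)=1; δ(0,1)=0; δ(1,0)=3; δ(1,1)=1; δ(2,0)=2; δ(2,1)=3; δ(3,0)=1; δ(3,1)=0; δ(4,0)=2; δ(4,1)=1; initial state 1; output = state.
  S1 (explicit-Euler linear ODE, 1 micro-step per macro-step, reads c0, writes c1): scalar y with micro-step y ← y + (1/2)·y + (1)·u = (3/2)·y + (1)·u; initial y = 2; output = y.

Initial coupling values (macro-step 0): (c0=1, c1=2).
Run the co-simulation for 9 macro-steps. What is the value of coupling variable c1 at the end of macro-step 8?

macro 1: S0 reads c0=1 → after 2×micro: 1; S1 reads c0=1 → after 1×micro: 4 ⇒ (c0=1, c1=4)
macro 2: S0 reads c0=1 → after 2×micro: 1; S1 reads c0=1 → after 1×micro: 7 ⇒ (c0=1, c1=7)
macro 3: S0 reads c0=1 → after 2×micro: 1; S1 reads c0=1 → after 1×micro: 23/2 ⇒ (c0=1, c1=23/2)
macro 4: S0 reads c0=1 → after 2×micro: 1; S1 reads c0=1 → after 1×micro: 73/4 ⇒ (c0=1, c1=73/4)
macro 5: S0 reads c0=1 → after 2×micro: 1; S1 reads c0=1 → after 1×micro: 227/8 ⇒ (c0=1, c1=227/8)
macro 6: S0 reads c0=1 → after 2×micro: 1; S1 reads c0=1 → after 1×micro: 697/16 ⇒ (c0=1, c1=697/16)
macro 7: S0 reads c0=1 → after 2×micro: 1; S1 reads c0=1 → after 1×micro: 2123/32 ⇒ (c0=1, c1=2123/32)
macro 8: S0 reads c0=1 → after 2×micro: 1; S1 reads c0=1 → after 1×micro: 6433/64 ⇒ (c0=1, c1=6433/64)
macro 9: S0 reads c0=1 → after 2×micro: 1; S1 reads c0=1 → after 1×micro: 19427/128 ⇒ (c0=1, c1=19427/128)

c1 at macro-step 8 = 6433/64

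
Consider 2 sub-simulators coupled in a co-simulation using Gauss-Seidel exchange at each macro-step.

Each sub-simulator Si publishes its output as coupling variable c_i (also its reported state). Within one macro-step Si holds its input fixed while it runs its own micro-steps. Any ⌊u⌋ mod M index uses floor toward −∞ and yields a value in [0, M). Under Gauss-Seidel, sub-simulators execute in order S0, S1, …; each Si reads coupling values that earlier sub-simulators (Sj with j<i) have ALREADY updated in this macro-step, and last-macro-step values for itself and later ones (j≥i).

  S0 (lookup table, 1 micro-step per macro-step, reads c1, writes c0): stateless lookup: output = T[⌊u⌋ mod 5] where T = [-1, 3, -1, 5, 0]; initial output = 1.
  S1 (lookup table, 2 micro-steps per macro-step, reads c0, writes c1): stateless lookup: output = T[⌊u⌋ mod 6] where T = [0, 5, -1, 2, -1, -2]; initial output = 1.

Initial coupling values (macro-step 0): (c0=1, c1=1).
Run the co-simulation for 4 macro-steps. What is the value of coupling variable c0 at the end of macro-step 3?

c0 at macro-step 3 = 5

macro 1: S0 reads c1=1 → after 1×micro: 3; S1 reads c0=3 → after 2×micro: 2 ⇒ (c0=3, c1=2)
macro 2: S0 reads c1=2 → after 1×micro: -1; S1 reads c0=-1 → after 2×micro: -2 ⇒ (c0=-1, c1=-2)
macro 3: S0 reads c1=-2 → after 1×micro: 5; S1 reads c0=5 → after 2×micro: -2 ⇒ (c0=5, c1=-2)
macro 4: S0 reads c1=-2 → after 1×micro: 5; S1 reads c0=5 → after 2×micro: -2 ⇒ (c0=5, c1=-2)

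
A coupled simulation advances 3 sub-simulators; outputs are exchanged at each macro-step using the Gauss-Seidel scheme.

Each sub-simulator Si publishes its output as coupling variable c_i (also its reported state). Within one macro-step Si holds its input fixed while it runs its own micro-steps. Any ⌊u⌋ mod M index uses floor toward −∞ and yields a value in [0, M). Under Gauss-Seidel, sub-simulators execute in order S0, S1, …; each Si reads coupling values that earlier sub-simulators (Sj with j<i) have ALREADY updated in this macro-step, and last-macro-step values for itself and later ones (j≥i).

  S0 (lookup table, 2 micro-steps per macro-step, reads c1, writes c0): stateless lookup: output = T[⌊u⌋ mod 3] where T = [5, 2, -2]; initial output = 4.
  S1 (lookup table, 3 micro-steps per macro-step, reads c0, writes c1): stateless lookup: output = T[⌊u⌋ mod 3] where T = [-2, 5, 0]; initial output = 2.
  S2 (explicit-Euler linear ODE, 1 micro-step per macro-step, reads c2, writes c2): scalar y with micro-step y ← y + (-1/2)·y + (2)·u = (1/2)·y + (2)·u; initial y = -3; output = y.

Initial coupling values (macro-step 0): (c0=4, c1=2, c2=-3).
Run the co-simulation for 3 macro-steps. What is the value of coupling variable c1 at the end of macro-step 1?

macro 1: S0 reads c1=2 → after 2×micro: -2; S1 reads c0=-2 → after 3×micro: 5; S2 reads c2=-3 → after 1×micro: -15/2 ⇒ (c0=-2, c1=5, c2=-15/2)
macro 2: S0 reads c1=5 → after 2×micro: -2; S1 reads c0=-2 → after 3×micro: 5; S2 reads c2=-15/2 → after 1×micro: -75/4 ⇒ (c0=-2, c1=5, c2=-75/4)
macro 3: S0 reads c1=5 → after 2×micro: -2; S1 reads c0=-2 → after 3×micro: 5; S2 reads c2=-75/4 → after 1×micro: -375/8 ⇒ (c0=-2, c1=5, c2=-375/8)

c1 at macro-step 1 = 5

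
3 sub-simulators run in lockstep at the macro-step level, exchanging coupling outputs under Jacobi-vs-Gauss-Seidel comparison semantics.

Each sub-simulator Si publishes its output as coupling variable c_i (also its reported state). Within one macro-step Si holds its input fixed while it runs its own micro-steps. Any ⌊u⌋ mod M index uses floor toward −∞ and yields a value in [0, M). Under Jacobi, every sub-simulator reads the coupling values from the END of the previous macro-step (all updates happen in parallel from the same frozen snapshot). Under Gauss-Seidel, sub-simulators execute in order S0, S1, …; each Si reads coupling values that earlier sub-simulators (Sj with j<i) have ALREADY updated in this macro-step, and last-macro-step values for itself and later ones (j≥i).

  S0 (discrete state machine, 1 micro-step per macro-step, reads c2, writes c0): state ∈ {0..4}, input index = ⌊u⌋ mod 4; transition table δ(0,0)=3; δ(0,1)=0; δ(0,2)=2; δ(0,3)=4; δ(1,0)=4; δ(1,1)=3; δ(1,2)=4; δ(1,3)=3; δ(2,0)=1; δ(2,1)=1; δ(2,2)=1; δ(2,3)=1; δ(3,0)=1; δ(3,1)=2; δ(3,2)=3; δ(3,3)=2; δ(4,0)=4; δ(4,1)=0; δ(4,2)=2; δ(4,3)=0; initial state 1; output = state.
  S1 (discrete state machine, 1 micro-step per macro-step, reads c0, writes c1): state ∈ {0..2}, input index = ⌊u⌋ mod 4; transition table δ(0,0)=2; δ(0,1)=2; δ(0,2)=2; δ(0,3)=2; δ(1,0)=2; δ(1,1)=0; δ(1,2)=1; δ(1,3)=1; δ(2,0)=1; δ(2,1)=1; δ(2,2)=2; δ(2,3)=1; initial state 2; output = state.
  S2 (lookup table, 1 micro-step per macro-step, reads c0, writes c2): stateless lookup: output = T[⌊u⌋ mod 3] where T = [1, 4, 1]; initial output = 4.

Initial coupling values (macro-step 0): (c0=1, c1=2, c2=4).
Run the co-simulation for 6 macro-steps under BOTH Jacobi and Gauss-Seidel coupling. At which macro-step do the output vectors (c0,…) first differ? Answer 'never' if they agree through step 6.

first divergence at macro-step: never

[Jacobi] macro 1: S0 reads c2=4 → after 1×micro: 4; S1 reads c0=1 → after 1×micro: 1; S2 reads c0=1 → after 1×micro: 4 ⇒ (c0=4, c1=1, c2=4)
[Jacobi] macro 2: S0 reads c2=4 → after 1×micro: 4; S1 reads c0=4 → after 1×micro: 2; S2 reads c0=4 → after 1×micro: 4 ⇒ (c0=4, c1=2, c2=4)
[Jacobi] macro 3: S0 reads c2=4 → after 1×micro: 4; S1 reads c0=4 → after 1×micro: 1; S2 reads c0=4 → after 1×micro: 4 ⇒ (c0=4, c1=1, c2=4)
[Jacobi] macro 4: S0 reads c2=4 → after 1×micro: 4; S1 reads c0=4 → after 1×micro: 2; S2 reads c0=4 → after 1×micro: 4 ⇒ (c0=4, c1=2, c2=4)
[Jacobi] macro 5: S0 reads c2=4 → after 1×micro: 4; S1 reads c0=4 → after 1×micro: 1; S2 reads c0=4 → after 1×micro: 4 ⇒ (c0=4, c1=1, c2=4)
[Jacobi] macro 6: S0 reads c2=4 → after 1×micro: 4; S1 reads c0=4 → after 1×micro: 2; S2 reads c0=4 → after 1×micro: 4 ⇒ (c0=4, c1=2, c2=4)
[Gauss-Seidel] macro 1: S0 reads c2=4 → after 1×micro: 4; S1 reads c0=4 → after 1×micro: 1; S2 reads c0=4 → after 1×micro: 4 ⇒ (c0=4, c1=1, c2=4)
[Gauss-Seidel] macro 2: S0 reads c2=4 → after 1×micro: 4; S1 reads c0=4 → after 1×micro: 2; S2 reads c0=4 → after 1×micro: 4 ⇒ (c0=4, c1=2, c2=4)
[Gauss-Seidel] macro 3: S0 reads c2=4 → after 1×micro: 4; S1 reads c0=4 → after 1×micro: 1; S2 reads c0=4 → after 1×micro: 4 ⇒ (c0=4, c1=1, c2=4)
[Gauss-Seidel] macro 4: S0 reads c2=4 → after 1×micro: 4; S1 reads c0=4 → after 1×micro: 2; S2 reads c0=4 → after 1×micro: 4 ⇒ (c0=4, c1=2, c2=4)
[Gauss-Seidel] macro 5: S0 reads c2=4 → after 1×micro: 4; S1 reads c0=4 → after 1×micro: 1; S2 reads c0=4 → after 1×micro: 4 ⇒ (c0=4, c1=1, c2=4)
[Gauss-Seidel] macro 6: S0 reads c2=4 → after 1×micro: 4; S1 reads c0=4 → after 1×micro: 2; S2 reads c0=4 → after 1×micro: 4 ⇒ (c0=4, c1=2, c2=4)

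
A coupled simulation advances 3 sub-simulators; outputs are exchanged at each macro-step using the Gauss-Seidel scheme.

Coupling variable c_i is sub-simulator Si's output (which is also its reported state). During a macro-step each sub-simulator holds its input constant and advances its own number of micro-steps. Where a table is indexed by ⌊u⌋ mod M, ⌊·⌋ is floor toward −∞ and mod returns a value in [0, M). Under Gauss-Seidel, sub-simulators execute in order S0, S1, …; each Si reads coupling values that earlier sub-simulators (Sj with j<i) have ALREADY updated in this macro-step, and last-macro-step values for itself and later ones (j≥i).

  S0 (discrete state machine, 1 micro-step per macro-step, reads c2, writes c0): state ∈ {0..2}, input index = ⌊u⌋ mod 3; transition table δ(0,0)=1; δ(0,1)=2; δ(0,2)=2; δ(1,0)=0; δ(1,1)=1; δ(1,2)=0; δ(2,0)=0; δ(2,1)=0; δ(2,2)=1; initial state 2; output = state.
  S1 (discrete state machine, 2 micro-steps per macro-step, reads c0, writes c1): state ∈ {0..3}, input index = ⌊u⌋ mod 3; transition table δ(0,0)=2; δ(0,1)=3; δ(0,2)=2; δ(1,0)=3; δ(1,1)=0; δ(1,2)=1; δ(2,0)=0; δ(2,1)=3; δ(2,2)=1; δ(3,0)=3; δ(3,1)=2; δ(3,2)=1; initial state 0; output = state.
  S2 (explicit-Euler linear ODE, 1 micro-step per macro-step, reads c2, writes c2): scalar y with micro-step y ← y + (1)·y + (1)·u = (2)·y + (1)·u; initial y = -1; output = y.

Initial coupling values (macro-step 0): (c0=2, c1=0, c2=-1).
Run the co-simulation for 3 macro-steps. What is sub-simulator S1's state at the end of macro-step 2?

macro 1: S0 reads c2=-1 → after 1×micro: 1; S1 reads c0=1 → after 2×micro: 2; S2 reads c2=-1 → after 1×micro: -3 ⇒ (c0=1, c1=2, c2=-3)
macro 2: S0 reads c2=-3 → after 1×micro: 0; S1 reads c0=0 → after 2×micro: 2; S2 reads c2=-3 → after 1×micro: -9 ⇒ (c0=0, c1=2, c2=-9)
macro 3: S0 reads c2=-9 → after 1×micro: 1; S1 reads c0=1 → after 2×micro: 2; S2 reads c2=-9 → after 1×micro: -27 ⇒ (c0=1, c1=2, c2=-27)

S1 state at macro-step 2 = 2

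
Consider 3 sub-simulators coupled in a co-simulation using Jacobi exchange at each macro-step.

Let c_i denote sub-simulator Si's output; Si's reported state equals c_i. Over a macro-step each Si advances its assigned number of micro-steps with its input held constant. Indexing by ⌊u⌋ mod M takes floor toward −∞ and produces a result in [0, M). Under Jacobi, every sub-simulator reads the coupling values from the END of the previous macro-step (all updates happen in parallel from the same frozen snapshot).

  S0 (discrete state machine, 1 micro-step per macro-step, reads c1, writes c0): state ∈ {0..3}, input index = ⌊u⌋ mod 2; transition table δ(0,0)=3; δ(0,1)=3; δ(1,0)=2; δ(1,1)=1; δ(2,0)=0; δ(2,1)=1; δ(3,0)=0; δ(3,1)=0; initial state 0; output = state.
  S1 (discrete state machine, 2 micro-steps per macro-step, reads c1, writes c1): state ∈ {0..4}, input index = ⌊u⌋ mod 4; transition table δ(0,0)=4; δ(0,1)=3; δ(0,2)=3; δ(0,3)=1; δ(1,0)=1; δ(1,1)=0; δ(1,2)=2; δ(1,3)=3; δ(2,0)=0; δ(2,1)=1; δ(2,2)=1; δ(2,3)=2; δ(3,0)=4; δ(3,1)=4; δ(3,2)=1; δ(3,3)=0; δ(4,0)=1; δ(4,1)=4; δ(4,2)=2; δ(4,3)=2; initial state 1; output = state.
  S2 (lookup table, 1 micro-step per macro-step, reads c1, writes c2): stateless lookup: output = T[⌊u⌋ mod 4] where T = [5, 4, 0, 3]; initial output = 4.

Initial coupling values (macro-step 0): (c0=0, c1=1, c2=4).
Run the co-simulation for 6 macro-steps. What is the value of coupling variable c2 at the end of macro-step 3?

macro 1: S0 reads c1=1 → after 1×micro: 3; S1 reads c1=1 → after 2×micro: 3; S2 reads c1=1 → after 1×micro: 4 ⇒ (c0=3, c1=3, c2=4)
macro 2: S0 reads c1=3 → after 1×micro: 0; S1 reads c1=3 → after 2×micro: 1; S2 reads c1=3 → after 1×micro: 3 ⇒ (c0=0, c1=1, c2=3)
macro 3: S0 reads c1=1 → after 1×micro: 3; S1 reads c1=1 → after 2×micro: 3; S2 reads c1=1 → after 1×micro: 4 ⇒ (c0=3, c1=3, c2=4)
macro 4: S0 reads c1=3 → after 1×micro: 0; S1 reads c1=3 → after 2×micro: 1; S2 reads c1=3 → after 1×micro: 3 ⇒ (c0=0, c1=1, c2=3)
macro 5: S0 reads c1=1 → after 1×micro: 3; S1 reads c1=1 → after 2×micro: 3; S2 reads c1=1 → after 1×micro: 4 ⇒ (c0=3, c1=3, c2=4)
macro 6: S0 reads c1=3 → after 1×micro: 0; S1 reads c1=3 → after 2×micro: 1; S2 reads c1=3 → after 1×micro: 3 ⇒ (c0=0, c1=1, c2=3)

c2 at macro-step 3 = 4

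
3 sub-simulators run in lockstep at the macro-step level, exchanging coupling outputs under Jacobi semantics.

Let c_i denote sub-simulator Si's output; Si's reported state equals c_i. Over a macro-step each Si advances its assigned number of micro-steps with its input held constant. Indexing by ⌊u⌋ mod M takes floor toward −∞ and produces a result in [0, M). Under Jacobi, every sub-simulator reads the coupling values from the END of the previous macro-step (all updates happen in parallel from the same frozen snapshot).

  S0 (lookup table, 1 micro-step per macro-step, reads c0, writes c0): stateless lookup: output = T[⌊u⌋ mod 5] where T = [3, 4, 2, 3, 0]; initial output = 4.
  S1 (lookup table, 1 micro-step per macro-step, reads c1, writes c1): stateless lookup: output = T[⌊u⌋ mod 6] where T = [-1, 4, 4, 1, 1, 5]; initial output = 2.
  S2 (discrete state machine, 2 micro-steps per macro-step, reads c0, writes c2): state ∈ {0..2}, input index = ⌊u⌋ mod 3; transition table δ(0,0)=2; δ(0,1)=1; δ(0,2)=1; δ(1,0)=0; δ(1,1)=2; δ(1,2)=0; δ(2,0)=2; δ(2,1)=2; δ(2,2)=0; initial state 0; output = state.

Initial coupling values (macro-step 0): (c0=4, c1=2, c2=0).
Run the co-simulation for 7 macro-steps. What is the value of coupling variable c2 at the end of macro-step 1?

c2 at macro-step 1 = 2

macro 1: S0 reads c0=4 → after 1×micro: 0; S1 reads c1=2 → after 1×micro: 4; S2 reads c0=4 → after 2×micro: 2 ⇒ (c0=0, c1=4, c2=2)
macro 2: S0 reads c0=0 → after 1×micro: 3; S1 reads c1=4 → after 1×micro: 1; S2 reads c0=0 → after 2×micro: 2 ⇒ (c0=3, c1=1, c2=2)
macro 3: S0 reads c0=3 → after 1×micro: 3; S1 reads c1=1 → after 1×micro: 4; S2 reads c0=3 → after 2×micro: 2 ⇒ (c0=3, c1=4, c2=2)
macro 4: S0 reads c0=3 → after 1×micro: 3; S1 reads c1=4 → after 1×micro: 1; S2 reads c0=3 → after 2×micro: 2 ⇒ (c0=3, c1=1, c2=2)
macro 5: S0 reads c0=3 → after 1×micro: 3; S1 reads c1=1 → after 1×micro: 4; S2 reads c0=3 → after 2×micro: 2 ⇒ (c0=3, c1=4, c2=2)
macro 6: S0 reads c0=3 → after 1×micro: 3; S1 reads c1=4 → after 1×micro: 1; S2 reads c0=3 → after 2×micro: 2 ⇒ (c0=3, c1=1, c2=2)
macro 7: S0 reads c0=3 → after 1×micro: 3; S1 reads c1=1 → after 1×micro: 4; S2 reads c0=3 → after 2×micro: 2 ⇒ (c0=3, c1=4, c2=2)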